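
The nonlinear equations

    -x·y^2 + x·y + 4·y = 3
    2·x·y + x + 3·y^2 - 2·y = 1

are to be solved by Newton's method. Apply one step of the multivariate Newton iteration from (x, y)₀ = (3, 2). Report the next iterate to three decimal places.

At (3, 2): F = (-1.000, 22.000).
Jacobian J = [[-y^2 + y, -2·x·y + x + 4], [2·y + 1, 2·x + 6·y - 2]].
At the point, J = [[-2.000, -5.000], [5.000, 16.000]] (det J = -7.000).
Solving J·Δ = −F gives Δ = (13.429, -5.571).
Then the next iterate is (x, y)₁ = (16.429, -3.571).

(16.429, -3.571)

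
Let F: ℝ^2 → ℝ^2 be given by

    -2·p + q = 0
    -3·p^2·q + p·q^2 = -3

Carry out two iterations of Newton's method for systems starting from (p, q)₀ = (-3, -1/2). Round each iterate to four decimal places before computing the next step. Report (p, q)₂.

At (-3, -1/2): F = (5.5000, 15.7500).
Jacobian J = [[-2, 1], [-6·p·q + q^2, -3·p^2 + 2·p·q]].
At the point, J = [[-2.0000, 1.0000], [-8.7500, -24.0000]] (det J = 56.7500).
Solving J·Δ = −F gives Δ = (2.6035, -0.2930).
Then the next iterate is (p, q)₁ = (-0.3965, -0.7930).
Round to (-0.3965, -0.7930) and repeat: F = (0.0000, 3.124669), J = [[-2.0000, 1.0000], [-1.257698, 0.157212]].
Δ = (3.3126, 6.6252), so (p, q)₂ = (2.9161, 5.8322).

(2.9161, 5.8322)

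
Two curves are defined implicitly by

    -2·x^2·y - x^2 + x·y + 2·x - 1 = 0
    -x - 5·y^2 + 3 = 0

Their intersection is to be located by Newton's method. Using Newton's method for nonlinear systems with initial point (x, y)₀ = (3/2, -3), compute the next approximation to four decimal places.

(1.1835, -1.5606)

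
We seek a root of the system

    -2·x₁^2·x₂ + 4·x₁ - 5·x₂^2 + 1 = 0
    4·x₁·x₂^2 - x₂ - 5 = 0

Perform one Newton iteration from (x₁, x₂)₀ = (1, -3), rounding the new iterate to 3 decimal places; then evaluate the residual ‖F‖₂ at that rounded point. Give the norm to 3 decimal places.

At (1, -3): F = (-34.000, 34.000).
Jacobian J = [[-4·x₁·x₂ + 4, -2·x₁^2 - 10·x₂], [4·x₂^2, 8·x₁·x₂ - 1]].
At the point, J = [[16.000, 28.000], [36.000, -25.000]] (det J = -1408.000).
Solving J·Δ = −F gives Δ = (-0.072, 1.256).
Then the next iterate is (x₁, x₂)₁ = (0.928, -1.744).
Re-evaluating at (0.928, -1.744): F = (-7.49187, 8.03418), so ‖F‖₂ = 10.985.

10.985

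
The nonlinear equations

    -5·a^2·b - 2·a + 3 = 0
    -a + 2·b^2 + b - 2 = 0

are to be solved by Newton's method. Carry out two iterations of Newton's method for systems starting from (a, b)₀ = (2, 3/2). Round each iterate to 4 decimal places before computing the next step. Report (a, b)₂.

(0.8146, 0.9704)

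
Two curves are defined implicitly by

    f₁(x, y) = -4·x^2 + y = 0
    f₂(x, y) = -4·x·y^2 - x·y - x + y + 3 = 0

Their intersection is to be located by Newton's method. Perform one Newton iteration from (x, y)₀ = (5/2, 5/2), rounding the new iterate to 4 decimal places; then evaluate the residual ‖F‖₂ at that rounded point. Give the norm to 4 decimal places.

18.4349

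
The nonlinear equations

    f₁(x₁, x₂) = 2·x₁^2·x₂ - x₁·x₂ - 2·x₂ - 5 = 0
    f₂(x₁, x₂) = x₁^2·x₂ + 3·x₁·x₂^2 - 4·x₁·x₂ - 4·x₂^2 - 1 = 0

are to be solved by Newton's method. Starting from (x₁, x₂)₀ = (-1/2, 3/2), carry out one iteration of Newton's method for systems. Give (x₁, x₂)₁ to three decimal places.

(-1.804, 0.867)

At (-1/2, 3/2): F = (-6.500, -10.000).
Jacobian J = [[4·x₁·x₂ - x₂, 2·x₁^2 - x₁ - 2], [2·x₁·x₂ + 3·x₂^2 - 4·x₂, x₁^2 + 6·x₁·x₂ - 4·x₁ - 8·x₂]].
At the point, J = [[-4.500, -1.000], [-0.750, -14.250]] (det J = 63.375).
Solving J·Δ = −F gives Δ = (-1.304, -0.633).
Then the next iterate is (x₁, x₂)₁ = (-1.804, 0.867).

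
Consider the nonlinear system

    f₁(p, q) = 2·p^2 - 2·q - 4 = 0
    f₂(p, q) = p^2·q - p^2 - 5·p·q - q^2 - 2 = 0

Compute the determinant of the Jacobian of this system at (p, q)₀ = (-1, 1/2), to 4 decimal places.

-23.0000

J = [[4·p, -2], [2·p·q - 2·p - 5·q, p^2 - 5·p - 2·q]].
At the point, J = [[-4.0000, -2.0000], [-1.5000, 5.0000]].
det J = -23.0000.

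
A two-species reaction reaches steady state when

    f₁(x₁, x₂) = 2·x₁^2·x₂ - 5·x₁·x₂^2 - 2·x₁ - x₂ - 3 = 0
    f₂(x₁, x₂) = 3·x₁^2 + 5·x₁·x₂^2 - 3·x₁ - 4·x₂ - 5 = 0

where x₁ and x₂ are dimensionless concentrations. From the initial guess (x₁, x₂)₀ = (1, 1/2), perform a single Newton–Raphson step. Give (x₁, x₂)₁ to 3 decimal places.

(2.825, -1.508)

At (1, 1/2): F = (-5.750, -5.750).
Jacobian J = [[4·x₁·x₂ - 5·x₂^2 - 2, 2·x₁^2 - 10·x₁·x₂ - 1], [6·x₁ + 5·x₂^2 - 3, 10·x₁·x₂ - 4]].
At the point, J = [[-1.250, -4.000], [4.250, 1.000]] (det J = 15.750).
Solving J·Δ = −F gives Δ = (1.825, -2.008).
Then the next iterate is (x₁, x₂)₁ = (2.825, -1.508).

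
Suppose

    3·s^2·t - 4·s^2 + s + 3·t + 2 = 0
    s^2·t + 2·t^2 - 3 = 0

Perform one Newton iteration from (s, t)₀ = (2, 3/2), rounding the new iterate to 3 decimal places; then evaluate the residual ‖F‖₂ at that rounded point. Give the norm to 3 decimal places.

At (2, 3/2): F = (10.500, 7.500).
Jacobian J = [[6·s·t - 8·s + 1, 3·s^2 + 3], [2·s·t, s^2 + 4·t]].
At the point, J = [[3.000, 15.000], [6.000, 10.000]] (det J = -60.000).
Solving J·Δ = −F gives Δ = (-0.125, -0.675).
Then the next iterate is (s, t)₁ = (1.875, 0.825).
Re-evaluating at (1.875, 0.825): F = (0.98867, 1.26164), so ‖F‖₂ = 1.603.

1.603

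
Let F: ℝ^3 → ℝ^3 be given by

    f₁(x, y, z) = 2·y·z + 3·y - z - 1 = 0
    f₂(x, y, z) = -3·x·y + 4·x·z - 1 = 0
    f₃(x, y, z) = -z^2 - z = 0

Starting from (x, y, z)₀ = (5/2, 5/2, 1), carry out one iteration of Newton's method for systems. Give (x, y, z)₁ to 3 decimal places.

At (5/2, 5/2, 1): F = (10.500, -9.750, -2.000).
Jacobian J = [[0, 2·z + 3, 2·y - 1], [-3·y + 4·z, -3·x, 4·x], [0, 0, -2·z - 1]].
At the point, J = [[0.000, 5.000, 4.000], [-3.500, -7.500, 10.000], [0.000, 0.000, -3.000]] (det J = -52.500).
Solving J·Δ = −F gives Δ = (-1.333, -1.567, -0.667).
Then the next iterate is (x, y, z)₁ = (1.167, 0.933, 0.333).

(1.167, 0.933, 0.333)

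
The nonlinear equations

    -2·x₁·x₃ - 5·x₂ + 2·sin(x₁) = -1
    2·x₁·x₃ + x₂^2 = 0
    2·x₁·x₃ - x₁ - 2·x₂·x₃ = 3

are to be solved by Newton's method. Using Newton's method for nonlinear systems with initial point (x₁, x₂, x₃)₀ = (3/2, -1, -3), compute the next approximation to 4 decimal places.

(-0.3273, 0.2481, -3.1559)

At (3/2, -1, -3): F = (16.994990, -8.0000, -19.5000).
Jacobian J = [[-2·x₃ + 2·cos(x₁), -5, -2·x₁], [2·x₃, 2·x₂, 2·x₁], [2·x₃ - 1, -2·x₃, 2·x₁ - 2·x₂]].
At the point, J = [[6.141474, -5.0000, -3.0000], [-6.0000, -2.0000, 3.0000], [-7.0000, 6.0000, 5.0000]] (det J = -66.961283).
Solving J·Δ = −F gives Δ = (-1.8273, 1.2481, -0.1559).
Then the next iterate is (x₁, x₂, x₃)₁ = (-0.3273, 0.2481, -3.1559).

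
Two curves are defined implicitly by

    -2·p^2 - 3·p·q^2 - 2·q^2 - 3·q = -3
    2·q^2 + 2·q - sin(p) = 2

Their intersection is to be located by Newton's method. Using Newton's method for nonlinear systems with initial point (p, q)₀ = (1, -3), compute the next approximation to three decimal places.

At (1, -3): F = (-35.000, 9.15853).
Jacobian J = [[-4·p - 3·q^2, -6·p·q - 4·q - 3], [-cos(p), 4·q + 2]].
At the point, J = [[-31.000, 27.000], [-0.54030, -10.000]] (det J = 324.58816).
Solving J·Δ = −F gives Δ = (-0.316, 0.933).
Then the next iterate is (p, q)₁ = (0.684, -2.067).

(0.684, -2.067)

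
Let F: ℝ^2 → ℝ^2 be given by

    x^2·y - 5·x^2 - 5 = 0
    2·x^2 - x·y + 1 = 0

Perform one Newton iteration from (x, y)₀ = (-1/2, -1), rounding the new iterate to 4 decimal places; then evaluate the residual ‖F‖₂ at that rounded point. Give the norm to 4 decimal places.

7.2720

At (-1/2, -1): F = (-6.5000, 1.0000).
Jacobian J = [[2·x·y - 10·x, x^2], [4·x - y, -x]].
At the point, J = [[6.0000, 0.2500], [-1.0000, 0.5000]] (det J = 3.2500).
Solving J·Δ = −F gives Δ = (1.0769, 0.1538).
Then the next iterate is (x, y)₁ = (0.5769, -0.8462).
Re-evaluating at (0.5769, -0.8462): F = (-6.945695, 2.1538), so ‖F‖₂ = 7.2720.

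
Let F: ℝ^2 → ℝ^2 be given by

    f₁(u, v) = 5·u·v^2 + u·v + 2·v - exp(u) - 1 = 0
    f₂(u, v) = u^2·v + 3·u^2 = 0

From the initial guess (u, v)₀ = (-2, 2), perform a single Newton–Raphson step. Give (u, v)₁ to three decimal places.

At (-2, 2): F = (-41.13534, 20.000).
Jacobian J = [[5·v^2 + v - exp(u), 10·u·v + u + 2], [2·u·v + 6·u, u^2]].
At the point, J = [[21.86466, -40.000], [-20.000, 4.000]] (det J = -712.54134).
Solving J·Δ = −F gives Δ = (0.892, -0.541).
Then the next iterate is (u, v)₁ = (-1.108, 1.459).

(-1.108, 1.459)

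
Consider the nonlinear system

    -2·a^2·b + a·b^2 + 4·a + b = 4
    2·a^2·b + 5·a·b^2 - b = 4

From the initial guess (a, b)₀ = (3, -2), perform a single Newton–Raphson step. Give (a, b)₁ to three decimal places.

(1.871, -1.383)

At (3, -2): F = (54.000, 22.000).
Jacobian J = [[-4·a·b + b^2 + 4, -2·a^2 + 2·a·b + 1], [4·a·b + 5·b^2, 2·a^2 + 10·a·b - 1]].
At the point, J = [[32.000, -29.000], [-4.000, -43.000]] (det J = -1492.000).
Solving J·Δ = −F gives Δ = (-1.129, 0.617).
Then the next iterate is (a, b)₁ = (1.871, -1.383).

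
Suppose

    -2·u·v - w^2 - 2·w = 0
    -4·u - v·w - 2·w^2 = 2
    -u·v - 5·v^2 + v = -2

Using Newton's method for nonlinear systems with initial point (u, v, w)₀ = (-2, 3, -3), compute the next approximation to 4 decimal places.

(-0.4563, 1.5692, -1.5036)

At (-2, 3, -3): F = (9.0000, -3.0000, -34.0000).
Jacobian J = [[-2·v, -2·u, -2·w - 2], [-4, -w, -v - 4·w], [-v, -u - 10·v + 1, 0]].
At the point, J = [[-6.0000, 4.0000, 4.0000], [-4.0000, 3.0000, 9.0000], [-3.0000, -27.0000, 0.0000]] (det J = -1098.0000).
Solving J·Δ = −F gives Δ = (1.5437, -1.4308, 1.4964).
Then the next iterate is (u, v, w)₁ = (-0.4563, 1.5692, -1.5036).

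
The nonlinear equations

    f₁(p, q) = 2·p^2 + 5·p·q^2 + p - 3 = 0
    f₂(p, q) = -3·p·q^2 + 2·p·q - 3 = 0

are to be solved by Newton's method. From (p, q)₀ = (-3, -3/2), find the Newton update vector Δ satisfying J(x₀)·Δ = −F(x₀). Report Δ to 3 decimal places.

(1.077, 0.477)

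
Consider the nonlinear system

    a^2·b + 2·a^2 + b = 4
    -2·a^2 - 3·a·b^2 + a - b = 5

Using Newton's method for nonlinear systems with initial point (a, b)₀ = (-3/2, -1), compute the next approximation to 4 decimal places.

At (-3/2, -1): F = (-2.7500, -5.5000).
Jacobian J = [[2·a·b + 4·a, a^2 + 1], [-4·a - 3·b^2 + 1, -6·a·b - 1]].
At the point, J = [[-3.0000, 3.2500], [4.0000, -10.0000]] (det J = 17.0000).
Solving J·Δ = −F gives Δ = (-2.6691, -1.6176).
Then the next iterate is (a, b)₁ = (-4.1691, -2.6176).

(-4.1691, -2.6176)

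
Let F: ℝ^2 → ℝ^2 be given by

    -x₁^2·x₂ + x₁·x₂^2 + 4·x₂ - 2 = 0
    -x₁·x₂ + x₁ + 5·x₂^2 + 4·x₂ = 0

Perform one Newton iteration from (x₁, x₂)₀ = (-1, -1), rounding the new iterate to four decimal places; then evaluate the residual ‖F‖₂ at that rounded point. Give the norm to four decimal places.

40.9295

At (-1, -1): F = (-6.0000, -1.0000).
Jacobian J = [[-2·x₁·x₂ + x₂^2, -x₁^2 + 2·x₁·x₂ + 4], [-x₂ + 1, -x₁ + 10·x₂ + 4]].
At the point, J = [[-1.0000, 5.0000], [2.0000, -5.0000]] (det J = -5.0000).
Solving J·Δ = −F gives Δ = (7.0000, 2.6000).
Then the next iterate is (x₁, x₂)₁ = (6.0000, 1.6000).
Re-evaluating at (6.0000, 1.6000): F = (-37.8400, 15.6000), so ‖F‖₂ = 40.9295.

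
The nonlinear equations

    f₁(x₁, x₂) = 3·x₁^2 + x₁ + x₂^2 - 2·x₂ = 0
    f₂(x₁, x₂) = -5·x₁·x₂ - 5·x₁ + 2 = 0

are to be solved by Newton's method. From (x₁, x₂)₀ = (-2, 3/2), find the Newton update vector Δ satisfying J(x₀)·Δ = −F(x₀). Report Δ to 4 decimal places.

(0.6718, -1.8603)

At (-2, 3/2): F = (9.2500, 27.0000).
Jacobian J = [[6·x₁ + 1, 2·x₂ - 2], [-5·x₂ - 5, -5·x₁]].
At the point, J = [[-11.0000, 1.0000], [-12.5000, 10.0000]] (det J = -97.5000).
Solving J·Δ = −F gives Δ = (0.6718, -1.8603).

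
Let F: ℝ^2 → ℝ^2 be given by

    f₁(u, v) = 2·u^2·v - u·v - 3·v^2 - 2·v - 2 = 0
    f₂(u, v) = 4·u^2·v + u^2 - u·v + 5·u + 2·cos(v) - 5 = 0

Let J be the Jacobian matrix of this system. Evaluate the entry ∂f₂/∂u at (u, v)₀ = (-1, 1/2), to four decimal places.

-1.5000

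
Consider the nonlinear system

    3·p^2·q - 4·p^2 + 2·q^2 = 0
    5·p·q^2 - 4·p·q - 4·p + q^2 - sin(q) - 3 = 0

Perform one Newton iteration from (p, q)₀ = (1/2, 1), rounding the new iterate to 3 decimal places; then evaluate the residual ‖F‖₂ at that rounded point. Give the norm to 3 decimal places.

23.758

At (1/2, 1): F = (1.750, -4.34147).
Jacobian J = [[6·p·q - 8·p, 3·p^2 + 4·q], [5·q^2 - 4·q - 4, 10·p·q - 4·p + 2·q - cos(q)]].
At the point, J = [[-1.000, 4.750], [-3.000, 4.45970]] (det J = 9.79030).
Solving J·Δ = −F gives Δ = (-2.904, -0.980).
Then the next iterate is (p, q)₁ = (-2.404, 0.020).
Re-evaluating at (-2.404, 0.020): F = (-22.76931, 6.78391), so ‖F‖₂ = 23.758.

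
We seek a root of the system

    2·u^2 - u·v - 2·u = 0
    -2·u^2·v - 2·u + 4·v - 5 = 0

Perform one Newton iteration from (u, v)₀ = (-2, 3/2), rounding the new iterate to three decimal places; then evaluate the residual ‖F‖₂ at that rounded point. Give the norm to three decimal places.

At (-2, 3/2): F = (15.000, -7.000).
Jacobian J = [[4·u - v - 2, -u], [-4·u·v - 2, -2·u^2 + 4]].
At the point, J = [[-11.500, 2.000], [10.000, -4.000]] (det J = 26.000).
Solving J·Δ = −F gives Δ = (1.769, 2.673).
Then the next iterate is (u, v)₁ = (-0.231, 4.173).
Re-evaluating at (-0.231, 4.173): F = (1.53269, 11.70865), so ‖F‖₂ = 11.809.

11.809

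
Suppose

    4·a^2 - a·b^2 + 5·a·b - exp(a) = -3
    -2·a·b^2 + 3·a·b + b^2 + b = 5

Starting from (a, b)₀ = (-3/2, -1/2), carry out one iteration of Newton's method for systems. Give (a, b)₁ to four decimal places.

(-0.0205, -1.1945)

At (-3/2, -1/2): F = (15.901870, -2.2500).
Jacobian J = [[8·a - b^2 + 5·b - exp(a), -2·a·b + 5·a], [-2·b^2 + 3·b, -4·a·b + 3·a + 2·b + 1]].
At the point, J = [[-14.973130, -9.0000], [-2.0000, -7.5000]] (det J = 94.298476).
Solving J·Δ = −F gives Δ = (1.4795, -0.6945).
Then the next iterate is (a, b)₁ = (-0.0205, -1.1945).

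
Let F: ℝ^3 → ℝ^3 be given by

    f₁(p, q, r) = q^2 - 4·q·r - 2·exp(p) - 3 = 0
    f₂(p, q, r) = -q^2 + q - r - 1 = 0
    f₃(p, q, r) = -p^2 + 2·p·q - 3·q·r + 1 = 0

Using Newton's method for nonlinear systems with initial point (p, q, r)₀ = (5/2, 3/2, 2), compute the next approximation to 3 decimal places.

(1.462, -0.025, 1.300)

At (5/2, 3/2, 2): F = (-37.11499, -3.750, -6.750).
Jacobian J = [[-2·exp(p), 2·q - 4·r, -4·q], [0, -2·q + 1, -1], [-2·p + 2·q, 2·p - 3·r, -3·q]].
At the point, J = [[-24.36499, -5.000, -6.000], [0.000, -2.000, -1.000], [-2.000, -1.000, -4.500]] (det J = -180.91990).
Solving J·Δ = −F gives Δ = (-1.038, -1.525, -0.700).
Then the next iterate is (p, q, r)₁ = (1.462, -0.025, 1.300).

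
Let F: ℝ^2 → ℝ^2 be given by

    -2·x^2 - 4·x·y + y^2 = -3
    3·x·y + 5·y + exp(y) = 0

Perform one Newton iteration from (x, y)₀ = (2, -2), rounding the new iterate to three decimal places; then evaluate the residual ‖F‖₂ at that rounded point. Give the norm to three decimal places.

6.701

At (2, -2): F = (15.000, -21.86466).
Jacobian J = [[-4·x - 4·y, -4·x + 2·y], [3·y, 3·x + exp(y) + 5]].
At the point, J = [[0.000, -12.000], [-6.000, 11.13534]] (det J = -72.000).
Solving J·Δ = −F gives Δ = (-1.324, 1.250).
Then the next iterate is (x, y)₁ = (0.676, -0.750).
Re-evaluating at (0.676, -0.750): F = (4.67655, -4.79863), so ‖F‖₂ = 6.701.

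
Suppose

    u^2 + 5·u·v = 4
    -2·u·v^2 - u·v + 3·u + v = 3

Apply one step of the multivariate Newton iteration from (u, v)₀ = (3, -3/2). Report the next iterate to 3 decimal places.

At (3, -3/2): F = (-17.500, -4.500).
Jacobian J = [[2·u + 5·v, 5·u], [-2·v^2 - v + 3, -4·u·v - u + 1]].
At the point, J = [[-1.500, 15.000], [0.000, 16.000]] (det J = -24.000).
Solving J·Δ = −F gives Δ = (-8.854, 0.281).
Then the next iterate is (u, v)₁ = (-5.854, -1.219).

(-5.854, -1.219)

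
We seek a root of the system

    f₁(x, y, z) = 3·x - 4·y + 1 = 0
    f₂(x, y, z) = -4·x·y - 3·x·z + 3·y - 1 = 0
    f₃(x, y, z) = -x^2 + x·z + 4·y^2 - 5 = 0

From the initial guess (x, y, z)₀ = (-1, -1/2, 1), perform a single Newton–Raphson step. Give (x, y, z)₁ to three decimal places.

At (-1, -1/2, 1): F = (0.000, -1.500, -6.000).
Jacobian J = [[3, -4, 0], [-4·y - 3·z, -4·x + 3, -3·x], [-2·x + z, 8·y, x]].
At the point, J = [[3.000, -4.000, 0.000], [-1.000, 7.000, 3.000], [3.000, -4.000, -1.000]] (det J = -17.000).
Solving J·Δ = −F gives Δ = (4.588, 3.441, -6.000).
Then the next iterate is (x, y, z)₁ = (3.588, 2.941, -5.000).

(3.588, 2.941, -5.000)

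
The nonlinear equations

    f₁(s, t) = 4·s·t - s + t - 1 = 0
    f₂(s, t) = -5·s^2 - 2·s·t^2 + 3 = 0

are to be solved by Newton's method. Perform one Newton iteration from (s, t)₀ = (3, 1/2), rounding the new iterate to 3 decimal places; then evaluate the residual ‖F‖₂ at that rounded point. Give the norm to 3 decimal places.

10.202

At (3, 1/2): F = (2.500, -43.500).
Jacobian J = [[4·t - 1, 4·s + 1], [-10·s - 2·t^2, -4·s·t]].
At the point, J = [[1.000, 13.000], [-30.500, -6.000]] (det J = 390.500).
Solving J·Δ = −F gives Δ = (-1.410, -0.084).
Then the next iterate is (s, t)₁ = (1.590, 0.416).
Re-evaluating at (1.590, 0.416): F = (0.47176, -10.19082), so ‖F‖₂ = 10.202.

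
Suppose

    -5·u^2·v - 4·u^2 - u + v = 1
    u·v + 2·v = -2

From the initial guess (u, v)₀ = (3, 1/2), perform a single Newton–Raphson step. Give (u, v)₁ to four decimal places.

(2.3708, -0.3371)

At (3, 1/2): F = (-62.0000, 4.5000).
Jacobian J = [[-10·u·v - 8·u - 1, -5·u^2 + 1], [v, u + 2]].
At the point, J = [[-40.0000, -44.0000], [0.5000, 5.0000]] (det J = -178.0000).
Solving J·Δ = −F gives Δ = (-0.6292, -0.8371).
Then the next iterate is (u, v)₁ = (2.3708, -0.3371).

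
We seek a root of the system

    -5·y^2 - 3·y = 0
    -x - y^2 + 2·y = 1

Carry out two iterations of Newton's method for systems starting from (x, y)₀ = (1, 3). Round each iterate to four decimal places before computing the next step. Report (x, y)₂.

At (1, 3): F = (-54.0000, -5.0000).
Jacobian J = [[0, -10·y - 3], [-1, -2·y + 2]].
At the point, J = [[0.0000, -33.0000], [-1.0000, -4.0000]] (det J = -33.0000).
Solving J·Δ = −F gives Δ = (1.5455, -1.6364).
Then the next iterate is (x, y)₁ = (2.5455, 1.3636).
Round to (2.5455, 1.3636) and repeat: F = (-13.387825, -2.677705), J = [[0.0000, -16.6360], [-1.0000, -0.7272]].
Δ = (-2.0925, -0.8048), so (x, y)₂ = (0.4530, 0.5588).

(0.4530, 0.5588)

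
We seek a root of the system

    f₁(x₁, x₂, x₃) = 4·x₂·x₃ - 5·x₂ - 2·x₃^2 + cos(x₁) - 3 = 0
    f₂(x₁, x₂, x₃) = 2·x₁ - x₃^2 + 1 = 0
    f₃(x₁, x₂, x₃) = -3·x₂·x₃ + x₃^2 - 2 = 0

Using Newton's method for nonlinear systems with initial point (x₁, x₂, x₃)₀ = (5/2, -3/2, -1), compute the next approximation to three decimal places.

At (5/2, -3/2, -1): F = (7.69886, 5.000, -5.500).
Jacobian J = [[-sin(x₁), 4·x₃ - 5, 4·x₂ - 4·x₃], [2, 0, -2·x₃], [0, -3·x₃, -3·x₂ + 2·x₃]].
At the point, J = [[-0.59847, -9.000, -2.000], [2.000, 0.000, 2.000], [0.000, 3.000, 2.500]] (det J = 36.59083).
Solving J·Δ = −F gives Δ = (-3.698, 0.835, 1.198).
Then the next iterate is (x₁, x₂, x₃)₁ = (-1.198, -0.665, 0.198).

(-1.198, -0.665, 0.198)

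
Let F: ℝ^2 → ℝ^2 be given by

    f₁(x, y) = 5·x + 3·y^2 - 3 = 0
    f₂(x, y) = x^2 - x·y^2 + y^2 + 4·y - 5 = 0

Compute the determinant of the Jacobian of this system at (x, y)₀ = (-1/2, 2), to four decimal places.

110.0000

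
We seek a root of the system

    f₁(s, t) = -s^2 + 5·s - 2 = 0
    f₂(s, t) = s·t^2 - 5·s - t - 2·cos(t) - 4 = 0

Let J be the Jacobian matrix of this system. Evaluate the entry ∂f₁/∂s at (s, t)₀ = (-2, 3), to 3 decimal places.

9.000

∂f₁/∂s = -2·s + 5.
At (-2, 3) this is 9.000.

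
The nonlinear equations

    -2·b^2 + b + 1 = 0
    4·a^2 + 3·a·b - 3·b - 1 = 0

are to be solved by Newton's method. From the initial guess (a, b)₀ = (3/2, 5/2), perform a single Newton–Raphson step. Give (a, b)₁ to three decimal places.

(0.974, 1.500)

At (3/2, 5/2): F = (-9.000, 11.750).
Jacobian J = [[0, -4·b + 1], [8·a + 3·b, 3·a - 3]].
At the point, J = [[0.000, -9.000], [19.500, 1.500]] (det J = 175.500).
Solving J·Δ = −F gives Δ = (-0.526, -1.000).
Then the next iterate is (a, b)₁ = (0.974, 1.500).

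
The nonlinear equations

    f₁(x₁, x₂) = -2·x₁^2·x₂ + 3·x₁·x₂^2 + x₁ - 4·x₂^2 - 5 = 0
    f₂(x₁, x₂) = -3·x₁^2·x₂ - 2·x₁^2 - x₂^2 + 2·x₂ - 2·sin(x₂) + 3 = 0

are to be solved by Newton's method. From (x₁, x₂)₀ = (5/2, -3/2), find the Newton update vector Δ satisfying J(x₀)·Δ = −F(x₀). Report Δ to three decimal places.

(0.644, 1.686)

At (5/2, -3/2): F = (24.125, 15.36999).
Jacobian J = [[-4·x₁·x₂ + 3·x₂^2 + 1, -2·x₁^2 + 6·x₁·x₂ - 8·x₂], [-6·x₁·x₂ - 4·x₁, -3·x₁^2 - 2·x₂ - 2·cos(x₂) + 2]].
At the point, J = [[22.750, -23.000], [12.500, -13.89147]] (det J = -28.53104).
Solving J·Δ = −F gives Δ = (0.644, 1.686).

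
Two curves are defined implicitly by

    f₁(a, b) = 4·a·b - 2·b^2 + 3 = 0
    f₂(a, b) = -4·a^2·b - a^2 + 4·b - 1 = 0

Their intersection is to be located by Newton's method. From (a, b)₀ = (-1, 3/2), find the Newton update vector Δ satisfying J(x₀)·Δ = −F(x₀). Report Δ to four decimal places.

At (-1, 3/2): F = (-7.5000, -2.0000).
Jacobian J = [[4·b, 4·a - 4·b], [-8·a·b - 2·a, -4·a^2 + 4]].
At the point, J = [[6.0000, -10.0000], [14.0000, 0.0000]] (det J = 140.0000).
Solving J·Δ = −F gives Δ = (0.1429, -0.6643).

(0.1429, -0.6643)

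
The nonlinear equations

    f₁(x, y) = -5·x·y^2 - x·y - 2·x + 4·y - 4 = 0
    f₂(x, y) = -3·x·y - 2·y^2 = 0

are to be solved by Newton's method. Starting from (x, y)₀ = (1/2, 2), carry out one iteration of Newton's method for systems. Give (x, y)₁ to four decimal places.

At (1/2, 2): F = (-8.0000, -11.0000).
Jacobian J = [[-5·y^2 - y - 2, -10·x·y - x + 4], [-3·y, -3·x - 4·y]].
At the point, J = [[-24.0000, -6.5000], [-6.0000, -9.5000]] (det J = 189.0000).
Solving J·Δ = −F gives Δ = (-0.0238, -1.1429).
Then the next iterate is (x, y)₁ = (0.4762, 0.8571).

(0.4762, 0.8571)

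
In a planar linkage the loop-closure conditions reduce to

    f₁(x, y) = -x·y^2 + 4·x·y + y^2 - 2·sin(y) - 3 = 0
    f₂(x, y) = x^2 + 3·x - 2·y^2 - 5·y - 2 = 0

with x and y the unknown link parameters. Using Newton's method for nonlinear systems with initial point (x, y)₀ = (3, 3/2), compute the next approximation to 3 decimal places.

(1.755, 0.845)

At (3, 3/2): F = (8.50501, 4.000).
Jacobian J = [[-y^2 + 4·y, -2·x·y + 4·x + 2·y - 2·cos(y)], [2·x + 3, -4·y - 5]].
At the point, J = [[3.750, 5.85853], [9.000, -11.000]] (det J = -93.97673).
Solving J·Δ = −F gives Δ = (-1.245, -0.655).
Then the next iterate is (x, y)₁ = (1.755, 0.845).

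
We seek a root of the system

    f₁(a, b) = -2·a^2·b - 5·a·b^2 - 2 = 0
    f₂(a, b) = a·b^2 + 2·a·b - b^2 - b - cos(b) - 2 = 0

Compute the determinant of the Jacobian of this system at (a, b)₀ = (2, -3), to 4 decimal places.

-90.0365

J = [[-4·a·b - 5·b^2, -2·a^2 - 10·a·b], [b^2 + 2·b, 2·a·b + 2·a - 2·b + sin(b) - 1]].
At the point, J = [[-21.0000, 52.0000], [3.0000, -3.141120]].
det J = -90.0365.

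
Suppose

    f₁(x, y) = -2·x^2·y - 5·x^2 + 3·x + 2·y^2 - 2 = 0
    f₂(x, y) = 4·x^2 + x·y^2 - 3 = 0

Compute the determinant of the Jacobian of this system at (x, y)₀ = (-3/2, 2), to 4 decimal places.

-152.0000

J = [[-4·x·y - 10·x + 3, -2·x^2 + 4·y], [8·x + y^2, 2·x·y]].
At the point, J = [[30.0000, 3.5000], [-8.0000, -6.0000]].
det J = -152.0000.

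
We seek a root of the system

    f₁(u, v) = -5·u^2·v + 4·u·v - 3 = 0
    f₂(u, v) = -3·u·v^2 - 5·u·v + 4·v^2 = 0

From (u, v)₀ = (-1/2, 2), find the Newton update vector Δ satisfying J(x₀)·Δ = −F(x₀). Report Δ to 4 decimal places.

(0.3924, -0.7497)

At (-1/2, 2): F = (-9.5000, 27.0000).
Jacobian J = [[-10·u·v + 4·v, -5·u^2 + 4·u], [-3·v^2 - 5·v, -6·u·v - 5·u + 8·v]].
At the point, J = [[18.0000, -3.2500], [-22.0000, 24.5000]] (det J = 369.5000).
Solving J·Δ = −F gives Δ = (0.3924, -0.7497).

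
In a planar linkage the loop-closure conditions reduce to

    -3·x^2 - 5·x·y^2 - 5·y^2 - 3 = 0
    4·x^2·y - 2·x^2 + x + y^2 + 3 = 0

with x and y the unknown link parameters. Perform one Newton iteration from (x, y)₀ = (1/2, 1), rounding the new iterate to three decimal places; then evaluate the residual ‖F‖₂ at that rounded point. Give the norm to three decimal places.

At (1/2, 1): F = (-11.250, 5.000).
Jacobian J = [[-6·x - 5·y^2, -10·x·y - 10·y], [8·x·y - 4·x + 1, 4·x^2 + 2·y]].
At the point, J = [[-8.000, -15.000], [3.000, 3.000]] (det J = 21.000).
Solving J·Δ = −F gives Δ = (-1.964, 0.298).
Then the next iterate is (x, y)₁ = (-1.464, 1.298).
Re-evaluating at (-1.464, 1.298): F = (-5.52114, 10.06220), so ‖F‖₂ = 11.477.

11.477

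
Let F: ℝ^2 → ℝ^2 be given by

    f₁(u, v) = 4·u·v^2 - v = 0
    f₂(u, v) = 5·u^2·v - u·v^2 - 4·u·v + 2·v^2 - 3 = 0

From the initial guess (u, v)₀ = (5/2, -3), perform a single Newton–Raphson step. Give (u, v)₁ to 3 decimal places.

(1.906, -1.826)

At (5/2, -3): F = (93.000, -71.250).
Jacobian J = [[4·v^2, 8·u·v - 1], [10·u·v - v^2 - 4·v, 5·u^2 - 2·u·v - 4·u + 4·v]].
At the point, J = [[36.000, -61.000], [-72.000, 24.250]] (det J = -3519.000).
Solving J·Δ = −F gives Δ = (-0.594, 1.174).
Then the next iterate is (u, v)₁ = (1.906, -1.826).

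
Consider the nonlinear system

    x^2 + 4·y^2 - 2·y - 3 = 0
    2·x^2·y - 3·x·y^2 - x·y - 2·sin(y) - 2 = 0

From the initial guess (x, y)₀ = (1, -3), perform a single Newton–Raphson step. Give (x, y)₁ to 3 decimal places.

(1.016, -1.460)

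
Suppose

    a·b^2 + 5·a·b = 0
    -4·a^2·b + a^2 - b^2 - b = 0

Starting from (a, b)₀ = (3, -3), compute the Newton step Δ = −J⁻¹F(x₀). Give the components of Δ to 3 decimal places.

At (3, -3): F = (-18.000, 111.000).
Jacobian J = [[b^2 + 5·b, 2·a·b + 5·a], [-8·a·b + 2·a, -4·a^2 - 2·b - 1]].
At the point, J = [[-6.000, -3.000], [78.000, -31.000]] (det J = 420.000).
Solving J·Δ = −F gives Δ = (-2.121, -1.757).

(-2.121, -1.757)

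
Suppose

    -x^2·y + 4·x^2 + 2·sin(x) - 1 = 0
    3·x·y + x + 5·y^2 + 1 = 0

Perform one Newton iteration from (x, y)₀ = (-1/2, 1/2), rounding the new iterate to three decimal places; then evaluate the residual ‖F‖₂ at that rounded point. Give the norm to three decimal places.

1.554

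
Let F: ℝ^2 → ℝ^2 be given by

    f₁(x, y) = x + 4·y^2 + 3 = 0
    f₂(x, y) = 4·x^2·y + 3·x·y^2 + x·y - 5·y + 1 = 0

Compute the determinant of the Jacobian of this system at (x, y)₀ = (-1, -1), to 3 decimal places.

84.000

J = [[1, 8·y], [8·x·y + 3·y^2 + y, 4·x^2 + 6·x·y + x - 5]].
At the point, J = [[1.000, -8.000], [10.000, 4.000]].
det J = 84.000.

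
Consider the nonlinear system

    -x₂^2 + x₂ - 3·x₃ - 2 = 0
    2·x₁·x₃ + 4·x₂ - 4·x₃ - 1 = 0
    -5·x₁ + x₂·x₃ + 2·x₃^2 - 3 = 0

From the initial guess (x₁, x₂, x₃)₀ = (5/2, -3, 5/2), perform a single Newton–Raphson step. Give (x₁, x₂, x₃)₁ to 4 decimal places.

At (5/2, -3, 5/2): F = (-21.5000, -10.5000, -10.5000).
Jacobian J = [[0, -2·x₂ + 1, -3], [2·x₃, 4, 2·x₁ - 4], [-5, x₃, x₂ + 4·x₃]].
At the point, J = [[0.0000, 7.0000, -3.0000], [5.0000, 4.0000, 1.0000], [-5.0000, 2.5000, 7.0000]] (det J = -377.5000).
Solving J·Δ = −F gives Δ = (-0.4093, 3.1126, 0.0960).
Then the next iterate is (x₁, x₂, x₃)₁ = (2.0907, 0.1126, 2.5960).

(2.0907, 0.1126, 2.5960)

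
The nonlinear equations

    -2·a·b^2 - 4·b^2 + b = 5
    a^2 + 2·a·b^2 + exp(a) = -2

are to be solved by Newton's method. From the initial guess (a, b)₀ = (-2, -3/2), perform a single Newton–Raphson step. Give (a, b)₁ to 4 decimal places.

(-3.3752, -1.1885)

At (-2, -3/2): F = (-6.5000, -2.864665).
Jacobian J = [[-2·b^2, -4·a·b - 8·b + 1], [2·a + 2·b^2 + exp(a), 4·a·b]].
At the point, J = [[-4.5000, 1.0000], [0.635335, 12.0000]] (det J = -54.635335).
Solving J·Δ = −F gives Δ = (-1.3752, 0.3115).
Then the next iterate is (a, b)₁ = (-3.3752, -1.1885).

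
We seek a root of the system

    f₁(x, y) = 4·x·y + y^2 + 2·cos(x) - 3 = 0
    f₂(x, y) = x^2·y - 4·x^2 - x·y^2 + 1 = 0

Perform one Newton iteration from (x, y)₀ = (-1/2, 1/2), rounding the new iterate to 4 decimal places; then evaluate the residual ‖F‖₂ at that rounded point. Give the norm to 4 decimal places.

0.9623

At (-1/2, 1/2): F = (-1.994835, 0.2500).
Jacobian J = [[4·y - 2·sin(x), 4·x + 2·y], [2·x·y - 8·x - y^2, x^2 - 2·x·y]].
At the point, J = [[2.958851, -1.0000], [3.2500, 0.7500]] (det J = 5.469138).
Solving J·Δ = −F gives Δ = (0.2278, -1.3207).
Then the next iterate is (x, y)₁ = (-0.2722, -0.8207).
Re-evaluating at (-0.2722, -0.8207): F = (0.493490, 0.826161), so ‖F‖₂ = 0.9623.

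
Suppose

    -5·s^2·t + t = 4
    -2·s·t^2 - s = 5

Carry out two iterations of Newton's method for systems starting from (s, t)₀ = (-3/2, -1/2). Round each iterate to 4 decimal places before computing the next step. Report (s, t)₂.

(2.1203, -2.1502)

At (-3/2, -1/2): F = (1.1250, -2.7500).
Jacobian J = [[-10·s·t, -5·s^2 + 1], [-2·t^2 - 1, -4·s·t]].
At the point, J = [[-7.5000, -10.2500], [-1.5000, -3.0000]] (det J = 7.1250).
Solving J·Δ = −F gives Δ = (4.4298, -3.1316).
Then the next iterate is (s, t)₁ = (2.9298, -3.6316).
Round to (2.9298, -3.6316) and repeat: F = (148.231734, -85.209243), J = [[106.398617, -41.918640], [-27.377037, 42.559447]].
Δ = (-0.8095, 1.4814), so (s, t)₂ = (2.1203, -2.1502).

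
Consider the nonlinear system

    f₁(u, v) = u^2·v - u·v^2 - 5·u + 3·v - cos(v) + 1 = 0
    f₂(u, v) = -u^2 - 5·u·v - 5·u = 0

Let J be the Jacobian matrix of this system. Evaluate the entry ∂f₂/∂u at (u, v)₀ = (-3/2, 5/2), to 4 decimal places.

∂f₂/∂u = -2·u - 5·v - 5.
At (-3/2, 5/2) this is -14.5000.

-14.5000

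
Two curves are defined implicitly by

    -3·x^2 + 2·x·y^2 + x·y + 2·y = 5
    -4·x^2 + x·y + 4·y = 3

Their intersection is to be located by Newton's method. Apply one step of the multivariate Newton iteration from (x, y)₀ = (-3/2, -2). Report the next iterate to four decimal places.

(0.2214, -2.0857)

At (-3/2, -2): F = (-24.7500, -17.0000).
Jacobian J = [[-6·x + 2·y^2 + y, 4·x·y + x + 2], [-8·x + y, x + 4]].
At the point, J = [[15.0000, 12.5000], [10.0000, 2.5000]] (det J = -87.5000).
Solving J·Δ = −F gives Δ = (1.7214, -0.0857).
Then the next iterate is (x, y)₁ = (0.2214, -2.0857).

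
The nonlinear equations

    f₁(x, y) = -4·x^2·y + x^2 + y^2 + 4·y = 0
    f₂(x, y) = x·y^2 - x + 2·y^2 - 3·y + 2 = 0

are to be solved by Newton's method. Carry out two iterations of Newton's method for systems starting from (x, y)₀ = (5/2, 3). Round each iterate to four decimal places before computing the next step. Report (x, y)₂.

(1.5851, 1.2576)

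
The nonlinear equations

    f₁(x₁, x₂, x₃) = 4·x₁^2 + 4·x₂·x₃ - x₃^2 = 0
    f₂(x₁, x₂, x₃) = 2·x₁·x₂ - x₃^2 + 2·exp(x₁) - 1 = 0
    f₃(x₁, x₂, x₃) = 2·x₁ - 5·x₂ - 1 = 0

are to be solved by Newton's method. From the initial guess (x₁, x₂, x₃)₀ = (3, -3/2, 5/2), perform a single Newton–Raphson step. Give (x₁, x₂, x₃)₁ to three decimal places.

(2.223, 0.689, 4.136)

At (3, -3/2, 5/2): F = (14.750, 23.92107, 12.500).
Jacobian J = [[8·x₁, 4·x₃, 4·x₂ - 2·x₃], [2·x₂ + 2·exp(x₁), 2·x₁, -2·x₃], [2, -5, 0]].
At the point, J = [[24.000, 10.000, -11.000], [37.17107, 6.000, -5.000], [2.000, -5.000, 0.000]] (det J = 1476.40906).
Solving J·Δ = −F gives Δ = (-0.777, 2.189, 1.636).
Then the next iterate is (x₁, x₂, x₃)₁ = (2.223, 0.689, 4.136).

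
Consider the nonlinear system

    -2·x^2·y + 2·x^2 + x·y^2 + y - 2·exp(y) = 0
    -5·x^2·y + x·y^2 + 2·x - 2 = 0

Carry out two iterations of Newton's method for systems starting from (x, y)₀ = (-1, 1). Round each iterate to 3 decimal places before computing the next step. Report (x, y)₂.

At (-1, 1): F = (-5.43656, -10.000).
Jacobian J = [[-4·x·y + 4·x + y^2, -2·x^2 + 2·x·y - 2·exp(y) + 1], [-10·x·y + y^2 + 2, -5·x^2 + 2·x·y]].
At the point, J = [[1.000, -8.43656], [13.000, -7.000]] (det J = 102.67533).
Solving J·Δ = −F gives Δ = (0.451, -0.591).
Then the next iterate is (x, y)₁ = (-0.549, 0.409).
Round to (-0.549, 0.409) and repeat: F = (-2.33720, -3.80620), J = [[-1.13056, -3.06251], [4.41269, -1.95609]].
Δ = (0.451, -0.929), so (x, y)₂ = (-0.098, -0.520).

(-0.098, -0.520)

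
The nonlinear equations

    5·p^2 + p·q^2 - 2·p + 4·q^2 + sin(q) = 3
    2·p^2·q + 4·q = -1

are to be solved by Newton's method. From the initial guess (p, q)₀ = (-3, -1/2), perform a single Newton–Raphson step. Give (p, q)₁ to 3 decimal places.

(-1.496, -0.456)

At (-3, -1/2): F = (47.77057, -10.000).
Jacobian J = [[10·p + q^2 - 2, 2·p·q + 8·q + cos(q)], [4·p·q, 2·p^2 + 4]].
At the point, J = [[-31.750, -0.12242], [6.000, 22.000]] (det J = -697.76550).
Solving J·Δ = −F gives Δ = (1.504, 0.044).
Then the next iterate is (p, q)₁ = (-1.496, -0.456).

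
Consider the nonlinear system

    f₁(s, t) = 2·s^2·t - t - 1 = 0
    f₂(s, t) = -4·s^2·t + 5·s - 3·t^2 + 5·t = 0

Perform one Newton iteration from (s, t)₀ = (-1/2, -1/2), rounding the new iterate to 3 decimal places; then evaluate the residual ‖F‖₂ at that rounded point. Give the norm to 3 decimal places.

1.699

At (-1/2, -1/2): F = (-0.750, -5.250).
Jacobian J = [[4·s·t, 2·s^2 - 1], [-8·s·t + 5, -4·s^2 - 6·t + 5]].
At the point, J = [[1.000, -0.500], [3.000, 7.000]] (det J = 8.500).
Solving J·Δ = −F gives Δ = (0.926, 0.353).
Then the next iterate is (s, t)₁ = (0.426, -0.147).
Re-evaluating at (0.426, -0.147): F = (-0.90635, 1.43688), so ‖F‖₂ = 1.699.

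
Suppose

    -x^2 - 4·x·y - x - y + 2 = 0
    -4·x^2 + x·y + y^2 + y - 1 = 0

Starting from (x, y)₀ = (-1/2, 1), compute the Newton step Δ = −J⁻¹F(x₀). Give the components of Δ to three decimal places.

(0.575, -0.950)

At (-1/2, 1): F = (3.250, -0.500).
Jacobian J = [[-2·x - 4·y - 1, -4·x - 1], [-8·x + y, x + 2·y + 1]].
At the point, J = [[-4.000, 1.000], [5.000, 2.500]] (det J = -15.000).
Solving J·Δ = −F gives Δ = (0.575, -0.950).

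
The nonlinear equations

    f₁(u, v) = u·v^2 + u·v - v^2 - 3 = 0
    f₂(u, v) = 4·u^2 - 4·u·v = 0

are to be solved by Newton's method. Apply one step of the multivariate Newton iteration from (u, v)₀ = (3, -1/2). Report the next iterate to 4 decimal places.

(3.2609, 3.5652)

At (3, -1/2): F = (-4.0000, 42.0000).
Jacobian J = [[v^2 + v, 2·u·v + u - 2·v], [8·u - 4·v, -4·u]].
At the point, J = [[-0.2500, 1.0000], [26.0000, -12.0000]] (det J = -23.0000).
Solving J·Δ = −F gives Δ = (0.2609, 4.0652).
Then the next iterate is (u, v)₁ = (3.2609, 3.5652).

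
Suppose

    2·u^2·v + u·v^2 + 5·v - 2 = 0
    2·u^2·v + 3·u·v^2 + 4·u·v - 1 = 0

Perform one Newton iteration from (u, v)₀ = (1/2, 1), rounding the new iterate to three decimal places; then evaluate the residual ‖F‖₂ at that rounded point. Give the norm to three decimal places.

0.251

At (1/2, 1): F = (4.000, 3.000).
Jacobian J = [[4·u·v + v^2, 2·u^2 + 2·u·v + 5], [4·u·v + 3·v^2 + 4·v, 2·u^2 + 6·u·v + 4·u]].
At the point, J = [[3.000, 6.500], [9.000, 5.500]] (det J = -42.000).
Solving J·Δ = −F gives Δ = (0.060, -0.643).
Then the next iterate is (u, v)₁ = (0.560, 0.357).
Re-evaluating at (0.560, 0.357): F = (0.08028, 0.23770), so ‖F‖₂ = 0.251.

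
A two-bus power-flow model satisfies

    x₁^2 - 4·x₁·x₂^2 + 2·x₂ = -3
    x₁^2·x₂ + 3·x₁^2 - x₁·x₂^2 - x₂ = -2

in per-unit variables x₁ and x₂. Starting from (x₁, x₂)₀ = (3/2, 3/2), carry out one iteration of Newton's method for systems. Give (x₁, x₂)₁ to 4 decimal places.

(0.8330, 1.4220)

At (3/2, 3/2): F = (-5.2500, 7.2500).
Jacobian J = [[2·x₁ - 4·x₂^2, -8·x₁·x₂ + 2], [2·x₁·x₂ + 6·x₁ - x₂^2, x₁^2 - 2·x₁·x₂ - 1]].
At the point, J = [[-6.0000, -16.0000], [11.2500, -3.2500]] (det J = 199.5000).
Solving J·Δ = −F gives Δ = (-0.6670, -0.0780).
Then the next iterate is (x₁, x₂)₁ = (0.8330, 1.4220).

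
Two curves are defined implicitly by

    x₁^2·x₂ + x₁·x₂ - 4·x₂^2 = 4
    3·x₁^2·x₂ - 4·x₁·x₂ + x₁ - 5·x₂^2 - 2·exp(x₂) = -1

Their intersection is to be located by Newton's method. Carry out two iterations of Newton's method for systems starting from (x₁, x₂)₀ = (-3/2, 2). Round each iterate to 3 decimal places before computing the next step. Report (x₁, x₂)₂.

(0.525, -0.622)

At (-3/2, 2): F = (-18.500, -9.77811).
Jacobian J = [[2·x₁·x₂ + x₂, x₁^2 + x₁ - 8·x₂], [6·x₁·x₂ - 4·x₂ + 1, 3·x₁^2 - 4·x₁ - 10·x₂ - 2·exp(x₂)]].
At the point, J = [[-4.000, -15.250], [-25.000, -22.02811]] (det J = -293.13755).
Solving J·Δ = −F gives Δ = (0.882, -1.444).
Then the next iterate is (x₁, x₂)₁ = (-0.618, 0.556).
Round to (-0.618, 0.556) and repeat: F = (-5.36780, -2.63957), J = [[-0.13122, -4.68408], [-3.28565, -5.42960]].
Δ = (1.143, -1.178), so (x₁, x₂)₂ = (0.525, -0.622).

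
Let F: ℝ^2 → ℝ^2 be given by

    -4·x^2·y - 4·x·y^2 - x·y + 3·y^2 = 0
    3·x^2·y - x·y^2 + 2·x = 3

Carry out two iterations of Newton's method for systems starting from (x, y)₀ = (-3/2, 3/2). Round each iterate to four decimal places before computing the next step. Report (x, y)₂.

(-1.4191, 0.8074)

At (-3/2, 3/2): F = (9.0000, 7.5000).
Jacobian J = [[-8·x·y - 4·y^2 - y, -4·x^2 - 8·x·y - x + 6·y], [6·x·y - y^2 + 2, 3·x^2 - 2·x·y]].
At the point, J = [[7.5000, 19.5000], [-13.7500, 11.2500]] (det J = 352.5000).
Solving J·Δ = −F gives Δ = (0.1277, -0.5106).
Then the next iterate is (x, y)₁ = (-1.3723, 0.9894).
Round to (-1.3723, 0.9894) and repeat: F = (2.214955, 1.188497), J = [[5.956980, 10.637900], [-7.125434, 8.365129]].
Δ = (-0.0468, -0.1820), so (x, y)₂ = (-1.4191, 0.8074).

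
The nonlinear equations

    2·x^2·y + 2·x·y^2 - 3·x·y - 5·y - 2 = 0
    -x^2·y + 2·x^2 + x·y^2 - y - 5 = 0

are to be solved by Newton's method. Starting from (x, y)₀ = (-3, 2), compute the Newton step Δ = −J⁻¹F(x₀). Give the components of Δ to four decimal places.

At (-3, 2): F = (18.0000, -19.0000).
Jacobian J = [[4·x·y + 2·y^2 - 3·y, 2·x^2 + 4·x·y - 3·x - 5], [-2·x·y + 4·x + y^2, -x^2 + 2·x·y - 1]].
At the point, J = [[-22.0000, -2.0000], [4.0000, -22.0000]] (det J = 492.0000).
Solving J·Δ = −F gives Δ = (0.8821, -0.7033).

(0.8821, -0.7033)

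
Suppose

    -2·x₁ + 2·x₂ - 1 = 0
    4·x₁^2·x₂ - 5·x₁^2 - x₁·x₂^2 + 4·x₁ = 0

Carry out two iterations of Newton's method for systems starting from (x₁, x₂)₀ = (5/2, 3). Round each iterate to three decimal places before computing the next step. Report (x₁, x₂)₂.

(1.124, 1.624)

At (5/2, 3): F = (0.000, 31.250).
Jacobian J = [[-2, 2], [8·x₁·x₂ - 10·x₁ - x₂^2 + 4, 4·x₁^2 - 2·x₁·x₂]].
At the point, J = [[-2.000, 2.000], [30.000, 10.000]] (det J = -80.000).
Solving J·Δ = −F gives Δ = (-0.781, -0.781).
Then the next iterate is (x₁, x₂)₁ = (1.719, 2.219).
Round to (1.719, 2.219) and repeat: F = (0.000, 9.86514), J = [[-2.000, 2.000], [12.40173, 4.19092]].
Δ = (-0.595, -0.595), so (x₁, x₂)₂ = (1.124, 1.624).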